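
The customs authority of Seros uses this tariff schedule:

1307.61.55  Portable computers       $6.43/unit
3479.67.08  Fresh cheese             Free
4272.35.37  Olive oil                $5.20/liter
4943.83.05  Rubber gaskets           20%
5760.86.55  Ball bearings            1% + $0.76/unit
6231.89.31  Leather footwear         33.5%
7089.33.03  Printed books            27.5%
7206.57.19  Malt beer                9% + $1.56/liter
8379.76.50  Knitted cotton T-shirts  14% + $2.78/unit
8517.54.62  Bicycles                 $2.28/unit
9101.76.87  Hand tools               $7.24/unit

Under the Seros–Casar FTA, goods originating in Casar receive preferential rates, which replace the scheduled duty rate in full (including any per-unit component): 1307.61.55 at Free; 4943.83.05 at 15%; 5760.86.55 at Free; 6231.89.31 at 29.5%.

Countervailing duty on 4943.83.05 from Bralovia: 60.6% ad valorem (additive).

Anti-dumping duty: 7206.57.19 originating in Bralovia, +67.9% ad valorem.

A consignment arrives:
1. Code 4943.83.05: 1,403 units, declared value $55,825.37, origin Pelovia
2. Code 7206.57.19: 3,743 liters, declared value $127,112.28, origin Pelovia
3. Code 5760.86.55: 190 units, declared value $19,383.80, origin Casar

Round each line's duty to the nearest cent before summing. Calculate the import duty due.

Line 1 (4943.83.05, Pelovia, 1,403 units, $55,825.37):
Base rate for 4943.83.05 is 20%.
4943.83.05 has an FTA preferential rate, but origin Pelovia is not Casar; base rate stands.
The additional-duty order on 4943.83.05 targets Bralovia, not Pelovia; it does not apply.
Duty = $55,825.37 × 20% = $11,165.07.
Line 2 (7206.57.19, Pelovia, 3,743 liters, $127,112.28):
Base rate for 7206.57.19 is 9% + $1.56/liter.
The additional-duty order on 7206.57.19 targets Bralovia, not Pelovia; it does not apply.
Duty = $127,112.28 × 9% + 3,743 × $1.56 = $17,279.19.
Line 3 (5760.86.55, Casar, 190 units, $19,383.80):
Base rate for 5760.86.55 is 1% + $0.76/unit.
Origin Casar qualifies under the Seros–Casar agreement and 5760.86.55 is covered: preferential rate Free applies instead.
Duty = $19,383.80 × 0% = $0.00.
Total = $11,165.07 + $17,279.19 + $0.00 = $28,444.26.

$28,444.26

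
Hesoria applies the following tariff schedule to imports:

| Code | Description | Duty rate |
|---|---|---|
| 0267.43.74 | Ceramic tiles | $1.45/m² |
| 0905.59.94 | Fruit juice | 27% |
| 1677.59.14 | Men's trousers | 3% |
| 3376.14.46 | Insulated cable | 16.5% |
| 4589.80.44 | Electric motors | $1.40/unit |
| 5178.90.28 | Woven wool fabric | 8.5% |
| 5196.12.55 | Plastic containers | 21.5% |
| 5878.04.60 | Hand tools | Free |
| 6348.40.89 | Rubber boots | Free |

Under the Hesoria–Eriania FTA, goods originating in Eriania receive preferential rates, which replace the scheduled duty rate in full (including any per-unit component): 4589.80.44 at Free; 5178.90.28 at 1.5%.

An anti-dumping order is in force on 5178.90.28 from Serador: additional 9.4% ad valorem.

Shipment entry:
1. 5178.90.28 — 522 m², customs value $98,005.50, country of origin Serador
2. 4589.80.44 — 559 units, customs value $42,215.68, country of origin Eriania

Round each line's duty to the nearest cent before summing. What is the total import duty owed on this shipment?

$17,542.98

Line 1 (5178.90.28, Serador, 522 m², $98,005.50):
Base rate for 5178.90.28 is 8.5%.
5178.90.28 has an FTA preferential rate, but origin Serador is not Eriania; base rate stands.
Additional duty on 5178.90.28 from Serador: +9.4%. Applied ad valorem rate: 8.5% + 9.4% = 17.9%.
Duty = $98,005.50 × 17.9% = $17,542.98.
Line 2 (4589.80.44, Eriania, 559 units, $42,215.68):
Base rate for 4589.80.44 is $1.40/unit.
Origin Eriania qualifies under the Hesoria–Eriania agreement and 4589.80.44 is covered: preferential rate Free applies instead.
Duty = $42,215.68 × 0% = $0.00.
Total = $17,542.98 + $0.00 = $17,542.98.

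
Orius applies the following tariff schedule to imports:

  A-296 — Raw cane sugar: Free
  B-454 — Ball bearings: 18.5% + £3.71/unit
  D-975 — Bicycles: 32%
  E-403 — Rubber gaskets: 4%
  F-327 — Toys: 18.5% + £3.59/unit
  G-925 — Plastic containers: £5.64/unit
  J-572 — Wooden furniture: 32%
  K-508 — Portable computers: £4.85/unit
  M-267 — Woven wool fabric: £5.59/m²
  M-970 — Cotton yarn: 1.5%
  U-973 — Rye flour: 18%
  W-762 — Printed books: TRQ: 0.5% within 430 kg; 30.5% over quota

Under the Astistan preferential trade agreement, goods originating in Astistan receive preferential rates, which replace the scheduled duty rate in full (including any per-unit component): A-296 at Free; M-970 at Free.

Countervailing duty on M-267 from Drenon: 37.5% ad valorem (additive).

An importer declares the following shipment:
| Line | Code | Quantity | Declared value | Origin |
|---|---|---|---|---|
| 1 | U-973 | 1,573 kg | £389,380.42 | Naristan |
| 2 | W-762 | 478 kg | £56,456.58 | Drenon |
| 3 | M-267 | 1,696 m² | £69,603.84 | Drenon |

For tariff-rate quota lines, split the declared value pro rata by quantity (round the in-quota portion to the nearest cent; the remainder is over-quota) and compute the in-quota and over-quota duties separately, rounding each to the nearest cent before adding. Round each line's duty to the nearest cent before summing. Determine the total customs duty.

Line 1 (U-973, Naristan, 1,573 kg, £389,380.42):
Base rate for U-973 is 18%.
Duty = £389,380.42 × 18% = £70,088.48.
Line 2 (W-762, Drenon, 478 kg, £56,456.58):
Code W-762 is under a tariff-rate quota (threshold 430 kg). In-quota: 430 kg at 0.5%; over-quota: 48 kg at 30.5%.
Pro-rata value split: in-quota = £56,456.58 × 430/478 = £50,787.30; over-quota = £56,456.58 − £50,787.30 = £5,669.28.
In-quota duty = £50,787.30 × 0.5% = £253.94. Over-quota duty = £5,669.28 × 30.5% = £1,729.13.
Line duty = £253.94 + £1,729.13 = £1,983.07.
Line 3 (M-267, Drenon, 1,696 m², £69,603.84):
Base rate for M-267 is £5.59/m².
Additional duty on M-267 from Drenon: +37.5% ad valorem. Applied ad valorem rate = 37.5%.
Duty = £69,603.84 × 37.5% + 1,696 × £5.59 = £35,582.08.
Total = £70,088.48 + £1,983.07 + £35,582.08 = £107,653.63.

£107,653.63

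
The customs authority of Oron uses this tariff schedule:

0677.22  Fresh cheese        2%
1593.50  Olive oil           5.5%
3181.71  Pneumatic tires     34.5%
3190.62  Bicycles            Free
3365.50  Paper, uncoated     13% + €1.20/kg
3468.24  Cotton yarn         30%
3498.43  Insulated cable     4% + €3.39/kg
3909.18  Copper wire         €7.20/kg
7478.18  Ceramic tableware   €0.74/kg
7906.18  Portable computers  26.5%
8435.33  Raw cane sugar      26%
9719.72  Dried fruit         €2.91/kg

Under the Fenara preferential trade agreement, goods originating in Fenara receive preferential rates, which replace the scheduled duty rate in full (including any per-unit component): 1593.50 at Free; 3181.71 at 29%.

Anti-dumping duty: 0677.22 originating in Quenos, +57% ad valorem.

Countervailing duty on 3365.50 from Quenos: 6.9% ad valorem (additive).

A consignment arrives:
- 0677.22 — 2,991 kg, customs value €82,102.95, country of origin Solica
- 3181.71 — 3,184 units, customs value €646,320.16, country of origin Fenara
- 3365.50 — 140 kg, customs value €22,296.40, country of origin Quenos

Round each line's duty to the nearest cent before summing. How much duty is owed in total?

€193,679.89

Line 1 (0677.22, Solica, 2,991 kg, €82,102.95):
Base rate for 0677.22 is 2%.
The additional-duty order on 0677.22 targets Quenos, not Solica; it does not apply.
Duty = €82,102.95 × 2% = €1,642.06.
Line 2 (3181.71, Fenara, 3,184 units, €646,320.16):
Base rate for 3181.71 is 34.5%.
Origin Fenara qualifies under the Oron–Fenara agreement and 3181.71 is covered: preferential rate 29% applies instead.
Duty = €646,320.16 × 29% = €187,432.85.
Line 3 (3365.50, Quenos, 140 kg, €22,296.40):
Base rate for 3365.50 is 13% + €1.20/kg.
Additional duty on 3365.50 from Quenos: +6.9%. Applied ad valorem rate: 13% + 6.9% = 19.9%.
Duty = €22,296.40 × 19.9% + 140 × €1.20 = €4,604.98.
Total = €1,642.06 + €187,432.85 + €4,604.98 = €193,679.89.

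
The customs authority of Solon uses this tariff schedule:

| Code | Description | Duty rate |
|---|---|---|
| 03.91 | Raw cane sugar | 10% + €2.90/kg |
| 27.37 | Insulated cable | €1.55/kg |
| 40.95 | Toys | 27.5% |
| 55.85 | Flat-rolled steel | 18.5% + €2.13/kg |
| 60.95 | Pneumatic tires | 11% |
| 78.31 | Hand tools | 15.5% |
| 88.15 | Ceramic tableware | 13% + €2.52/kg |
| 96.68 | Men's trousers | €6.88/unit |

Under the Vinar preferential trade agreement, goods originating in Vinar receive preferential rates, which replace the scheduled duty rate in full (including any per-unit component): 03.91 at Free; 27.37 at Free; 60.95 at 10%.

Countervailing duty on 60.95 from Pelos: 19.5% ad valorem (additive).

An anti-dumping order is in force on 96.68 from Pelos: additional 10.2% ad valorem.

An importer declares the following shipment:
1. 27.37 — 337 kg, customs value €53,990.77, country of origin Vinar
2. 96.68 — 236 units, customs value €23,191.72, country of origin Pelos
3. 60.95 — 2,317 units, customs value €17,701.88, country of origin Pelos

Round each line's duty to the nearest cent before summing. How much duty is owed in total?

€9,388.31

Line 1 (27.37, Vinar, 337 kg, €53,990.77):
Base rate for 27.37 is €1.55/kg.
Origin Vinar qualifies under the Solon–Vinar agreement and 27.37 is covered: preferential rate Free applies instead.
Duty = €53,990.77 × 0% = €0.00.
Line 2 (96.68, Pelos, 236 units, €23,191.72):
Base rate for 96.68 is €6.88/unit.
Additional duty on 96.68 from Pelos: +10.2% ad valorem. Applied ad valorem rate = 10.2%.
Duty = €23,191.72 × 10.2% + 236 × €6.88 = €3,989.24.
Line 3 (60.95, Pelos, 2,317 units, €17,701.88):
Base rate for 60.95 is 11%.
60.95 has an FTA preferential rate, but origin Pelos is not Vinar; base rate stands.
Additional duty on 60.95 from Pelos: +19.5%. Applied ad valorem rate: 11% + 19.5% = 30.5%.
Duty = €17,701.88 × 30.5% = €5,399.07.
Total = €0.00 + €3,989.24 + €5,399.07 = €9,388.31.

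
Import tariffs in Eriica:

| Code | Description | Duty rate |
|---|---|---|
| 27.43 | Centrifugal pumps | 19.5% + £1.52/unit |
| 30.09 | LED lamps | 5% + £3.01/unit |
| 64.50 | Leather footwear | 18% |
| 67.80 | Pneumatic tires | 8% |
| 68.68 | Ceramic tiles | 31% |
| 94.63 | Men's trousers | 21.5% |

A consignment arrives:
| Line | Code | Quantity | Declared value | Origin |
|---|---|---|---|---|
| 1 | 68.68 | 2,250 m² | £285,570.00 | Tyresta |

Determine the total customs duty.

£88,526.70

Line 1 (68.68, Tyresta, 2,250 m², £285,570.00):
Base rate for 68.68 is 31%.
Duty = £285,570.00 × 31% = £88,526.70.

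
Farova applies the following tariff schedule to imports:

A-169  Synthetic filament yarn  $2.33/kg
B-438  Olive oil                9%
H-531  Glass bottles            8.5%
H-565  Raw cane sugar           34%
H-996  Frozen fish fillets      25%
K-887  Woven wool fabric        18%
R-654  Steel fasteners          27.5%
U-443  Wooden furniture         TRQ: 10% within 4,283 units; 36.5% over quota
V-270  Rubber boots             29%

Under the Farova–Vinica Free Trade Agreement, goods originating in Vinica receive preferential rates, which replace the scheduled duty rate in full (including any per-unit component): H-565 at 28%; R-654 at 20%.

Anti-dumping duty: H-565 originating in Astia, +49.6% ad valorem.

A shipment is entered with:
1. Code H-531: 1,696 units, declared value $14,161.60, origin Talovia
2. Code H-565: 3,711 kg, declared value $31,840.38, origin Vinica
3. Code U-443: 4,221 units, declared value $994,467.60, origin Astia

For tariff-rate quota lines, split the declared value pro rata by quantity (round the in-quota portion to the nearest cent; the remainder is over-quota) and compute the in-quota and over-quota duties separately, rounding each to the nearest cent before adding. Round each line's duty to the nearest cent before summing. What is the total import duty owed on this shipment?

Line 1 (H-531, Talovia, 1,696 units, $14,161.60):
Base rate for H-531 is 8.5%.
Duty = $14,161.60 × 8.5% = $1,203.74.
Line 2 (H-565, Vinica, 3,711 kg, $31,840.38):
Base rate for H-565 is 34%.
Origin Vinica qualifies under the Farova–Vinica agreement and H-565 is covered: preferential rate 28% applies instead.
The additional-duty order on H-565 targets Astia, not Vinica; it does not apply.
Duty = $31,840.38 × 28% = $8,915.31.
Line 3 (U-443, Astia, 4,221 units, $994,467.60):
Code U-443 is under a tariff-rate quota (threshold 4,283 units). Quantity 4,221 units is within the quota, so the in-quota rate 10% applies to the full value.
Duty = $994,467.60 × 10% = $99,446.76.
Total = $1,203.74 + $8,915.31 + $99,446.76 = $109,565.81.

$109,565.81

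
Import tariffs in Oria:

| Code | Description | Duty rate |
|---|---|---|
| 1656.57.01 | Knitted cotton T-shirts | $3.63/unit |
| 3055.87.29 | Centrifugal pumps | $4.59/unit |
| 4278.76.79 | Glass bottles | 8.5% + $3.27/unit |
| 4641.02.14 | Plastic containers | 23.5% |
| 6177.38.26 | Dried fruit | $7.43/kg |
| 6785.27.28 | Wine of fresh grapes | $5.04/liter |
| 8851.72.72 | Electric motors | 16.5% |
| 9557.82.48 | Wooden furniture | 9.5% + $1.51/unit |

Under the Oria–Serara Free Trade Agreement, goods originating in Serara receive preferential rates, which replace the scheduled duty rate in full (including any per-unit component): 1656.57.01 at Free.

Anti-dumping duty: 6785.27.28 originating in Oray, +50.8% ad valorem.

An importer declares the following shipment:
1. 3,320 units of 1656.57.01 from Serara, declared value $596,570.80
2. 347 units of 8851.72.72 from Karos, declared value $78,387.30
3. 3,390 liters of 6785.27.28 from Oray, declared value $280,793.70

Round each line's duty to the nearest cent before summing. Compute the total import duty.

$172,662.70

Line 1 (1656.57.01, Serara, 3,320 units, $596,570.80):
Base rate for 1656.57.01 is $3.63/unit.
Origin Serara qualifies under the Oria–Serara agreement and 1656.57.01 is covered: preferential rate Free applies instead.
Duty = $596,570.80 × 0% = $0.00.
Line 2 (8851.72.72, Karos, 347 units, $78,387.30):
Base rate for 8851.72.72 is 16.5%.
Duty = $78,387.30 × 16.5% = $12,933.90.
Line 3 (6785.27.28, Oray, 3,390 liters, $280,793.70):
Base rate for 6785.27.28 is $5.04/liter.
Additional duty on 6785.27.28 from Oray: +50.8% ad valorem. Applied ad valorem rate = 50.8%.
Duty = $280,793.70 × 50.8% + 3,390 × $5.04 = $159,728.80.
Total = $0.00 + $12,933.90 + $159,728.80 = $172,662.70.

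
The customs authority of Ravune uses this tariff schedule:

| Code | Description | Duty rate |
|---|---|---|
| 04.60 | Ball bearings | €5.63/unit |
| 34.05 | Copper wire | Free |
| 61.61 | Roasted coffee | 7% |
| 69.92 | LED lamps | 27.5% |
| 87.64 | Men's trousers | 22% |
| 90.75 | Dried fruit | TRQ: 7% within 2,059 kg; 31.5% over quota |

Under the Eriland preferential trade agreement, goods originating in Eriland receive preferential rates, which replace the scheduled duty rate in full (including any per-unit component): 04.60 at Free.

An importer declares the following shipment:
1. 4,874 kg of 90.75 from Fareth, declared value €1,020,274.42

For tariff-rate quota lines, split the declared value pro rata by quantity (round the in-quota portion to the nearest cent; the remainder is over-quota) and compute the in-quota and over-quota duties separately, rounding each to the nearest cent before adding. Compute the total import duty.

Line 1 (90.75, Fareth, 4,874 kg, €1,020,274.42):
Code 90.75 is under a tariff-rate quota (threshold 2,059 kg). In-quota: 2,059 kg at 7%; over-quota: 2,815 kg at 31.5%.
Pro-rata value split: in-quota = €1,020,274.42 × 2,059/4,874 = €431,010.47; over-quota = €1,020,274.42 − €431,010.47 = €589,263.95.
In-quota duty = €431,010.47 × 7% = €30,170.73. Over-quota duty = €589,263.95 × 31.5% = €185,618.14.
Line duty = €30,170.73 + €185,618.14 = €215,788.87.

€215,788.87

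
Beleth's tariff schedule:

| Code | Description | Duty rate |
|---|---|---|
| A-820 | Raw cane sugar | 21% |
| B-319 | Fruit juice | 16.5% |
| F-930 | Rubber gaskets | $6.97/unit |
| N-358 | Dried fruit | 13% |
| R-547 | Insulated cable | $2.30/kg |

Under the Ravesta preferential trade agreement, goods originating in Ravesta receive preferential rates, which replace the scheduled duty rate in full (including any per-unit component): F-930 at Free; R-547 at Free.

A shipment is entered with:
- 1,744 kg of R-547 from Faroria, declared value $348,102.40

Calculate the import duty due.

Line 1 (R-547, Faroria, 1,744 kg, $348,102.40):
Base rate for R-547 is $2.30/kg.
R-547 has an FTA preferential rate, but origin Faroria is not Ravesta; base rate stands.
Duty = 1,744 × $2.30 = $4,011.20.

$4,011.20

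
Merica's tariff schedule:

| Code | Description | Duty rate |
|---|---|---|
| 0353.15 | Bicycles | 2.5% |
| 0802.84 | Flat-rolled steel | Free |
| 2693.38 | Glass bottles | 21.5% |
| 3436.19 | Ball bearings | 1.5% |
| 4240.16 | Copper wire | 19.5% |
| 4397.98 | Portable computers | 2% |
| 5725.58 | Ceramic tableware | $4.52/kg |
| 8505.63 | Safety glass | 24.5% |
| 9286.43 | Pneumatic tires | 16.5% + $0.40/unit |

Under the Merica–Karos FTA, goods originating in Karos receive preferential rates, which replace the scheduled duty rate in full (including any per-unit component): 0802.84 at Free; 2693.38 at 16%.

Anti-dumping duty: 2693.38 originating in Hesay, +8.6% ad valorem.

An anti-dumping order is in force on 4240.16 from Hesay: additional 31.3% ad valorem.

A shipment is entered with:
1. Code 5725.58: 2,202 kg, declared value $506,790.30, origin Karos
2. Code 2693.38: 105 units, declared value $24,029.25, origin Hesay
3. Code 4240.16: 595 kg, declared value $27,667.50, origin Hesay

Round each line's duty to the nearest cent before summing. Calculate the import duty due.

$31,240.93

Line 1 (5725.58, Karos, 2,202 kg, $506,790.30):
Base rate for 5725.58 is $4.52/kg.
Origin Karos is the FTA partner but 5725.58 is not on the preference list; base rate stands.
Duty = 2,202 × $4.52 = $9,953.04.
Line 2 (2693.38, Hesay, 105 units, $24,029.25):
Base rate for 2693.38 is 21.5%.
2693.38 has an FTA preferential rate, but origin Hesay is not Karos; base rate stands.
Additional duty on 2693.38 from Hesay: +8.6%. Applied ad valorem rate: 21.5% + 8.6% = 30.1%.
Duty = $24,029.25 × 30.1% = $7,232.80.
Line 3 (4240.16, Hesay, 595 kg, $27,667.50):
Base rate for 4240.16 is 19.5%.
Additional duty on 4240.16 from Hesay: +31.3%. Applied ad valorem rate: 19.5% + 31.3% = 50.8%.
Duty = $27,667.50 × 50.8% = $14,055.09.
Total = $9,953.04 + $7,232.80 + $14,055.09 = $31,240.93.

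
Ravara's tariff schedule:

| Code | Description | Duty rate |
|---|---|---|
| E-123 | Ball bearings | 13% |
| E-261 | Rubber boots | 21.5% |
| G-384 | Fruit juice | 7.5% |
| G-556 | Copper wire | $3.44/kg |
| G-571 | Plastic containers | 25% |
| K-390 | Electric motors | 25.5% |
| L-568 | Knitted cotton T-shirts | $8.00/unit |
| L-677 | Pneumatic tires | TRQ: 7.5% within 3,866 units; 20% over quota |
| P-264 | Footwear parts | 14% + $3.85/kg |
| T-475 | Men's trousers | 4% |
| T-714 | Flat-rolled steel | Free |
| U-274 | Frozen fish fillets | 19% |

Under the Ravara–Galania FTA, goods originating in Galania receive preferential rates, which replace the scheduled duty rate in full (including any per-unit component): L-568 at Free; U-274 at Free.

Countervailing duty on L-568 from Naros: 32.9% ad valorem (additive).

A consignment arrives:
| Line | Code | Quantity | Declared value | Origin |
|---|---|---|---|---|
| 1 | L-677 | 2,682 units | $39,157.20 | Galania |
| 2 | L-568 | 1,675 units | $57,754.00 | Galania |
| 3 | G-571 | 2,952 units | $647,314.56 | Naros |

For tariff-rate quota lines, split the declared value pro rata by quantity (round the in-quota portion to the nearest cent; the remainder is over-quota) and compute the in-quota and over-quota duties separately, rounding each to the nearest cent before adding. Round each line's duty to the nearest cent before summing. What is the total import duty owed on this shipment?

Line 1 (L-677, Galania, 2,682 units, $39,157.20):
Code L-677 is under a tariff-rate quota (threshold 3,866 units). Quantity 2,682 units is within the quota, so the in-quota rate 7.5% applies to the full value.
Duty = $39,157.20 × 7.5% = $2,936.79.
Line 2 (L-568, Galania, 1,675 units, $57,754.00):
Base rate for L-568 is $8.00/unit.
Origin Galania qualifies under the Ravara–Galania agreement and L-568 is covered: preferential rate Free applies instead.
The additional-duty order on L-568 targets Naros, not Galania; it does not apply.
Duty = $57,754.00 × 0% = $0.00.
Line 3 (G-571, Naros, 2,952 units, $647,314.56):
Base rate for G-571 is 25%.
Duty = $647,314.56 × 25% = $161,828.64.
Total = $2,936.79 + $0.00 + $161,828.64 = $164,765.43.

$164,765.43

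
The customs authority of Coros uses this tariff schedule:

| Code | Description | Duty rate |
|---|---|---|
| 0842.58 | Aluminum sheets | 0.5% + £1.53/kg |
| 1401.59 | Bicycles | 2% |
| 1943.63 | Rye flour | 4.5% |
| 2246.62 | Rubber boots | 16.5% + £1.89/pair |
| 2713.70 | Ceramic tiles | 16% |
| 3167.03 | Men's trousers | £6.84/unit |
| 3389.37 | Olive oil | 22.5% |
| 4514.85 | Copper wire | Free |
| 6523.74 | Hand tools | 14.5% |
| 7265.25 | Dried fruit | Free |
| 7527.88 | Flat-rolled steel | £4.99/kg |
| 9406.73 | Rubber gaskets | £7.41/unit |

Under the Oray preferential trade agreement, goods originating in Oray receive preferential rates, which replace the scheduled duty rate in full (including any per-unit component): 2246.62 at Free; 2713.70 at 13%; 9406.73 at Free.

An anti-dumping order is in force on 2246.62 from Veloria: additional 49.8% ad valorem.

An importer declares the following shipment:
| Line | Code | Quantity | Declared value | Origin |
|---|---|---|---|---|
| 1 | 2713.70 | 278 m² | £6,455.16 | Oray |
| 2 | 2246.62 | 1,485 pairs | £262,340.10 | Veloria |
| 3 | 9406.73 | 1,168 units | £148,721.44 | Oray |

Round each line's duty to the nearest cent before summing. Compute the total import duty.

£177,577.31

Line 1 (2713.70, Oray, 278 m², £6,455.16):
Base rate for 2713.70 is 16%.
Origin Oray qualifies under the Coros–Oray agreement and 2713.70 is covered: preferential rate 13% applies instead.
Duty = £6,455.16 × 13% = £839.17.
Line 2 (2246.62, Veloria, 1,485 pairs, £262,340.10):
Base rate for 2246.62 is 16.5% + £1.89/pair.
2246.62 has an FTA preferential rate, but origin Veloria is not Oray; base rate stands.
Additional duty on 2246.62 from Veloria: +49.8%. Applied ad valorem rate: 16.5% + 49.8% = 66.3%.
Duty = £262,340.10 × 66.3% + 1,485 × £1.89 = £176,738.14.
Line 3 (9406.73, Oray, 1,168 units, £148,721.44):
Base rate for 9406.73 is £7.41/unit.
Origin Oray qualifies under the Coros–Oray agreement and 9406.73 is covered: preferential rate Free applies instead.
Duty = £148,721.44 × 0% = £0.00.
Total = £839.17 + £176,738.14 + £0.00 = £177,577.31.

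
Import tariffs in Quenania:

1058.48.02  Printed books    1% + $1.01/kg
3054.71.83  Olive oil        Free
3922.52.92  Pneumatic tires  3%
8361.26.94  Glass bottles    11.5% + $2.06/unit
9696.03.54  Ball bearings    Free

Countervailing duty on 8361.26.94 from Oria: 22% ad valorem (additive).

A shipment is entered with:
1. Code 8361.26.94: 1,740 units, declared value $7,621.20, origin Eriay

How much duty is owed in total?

$4,460.84

Line 1 (8361.26.94, Eriay, 1,740 units, $7,621.20):
Base rate for 8361.26.94 is 11.5% + $2.06/unit.
The additional-duty order on 8361.26.94 targets Oria, not Eriay; it does not apply.
Duty = $7,621.20 × 11.5% + 1,740 × $2.06 = $4,460.84.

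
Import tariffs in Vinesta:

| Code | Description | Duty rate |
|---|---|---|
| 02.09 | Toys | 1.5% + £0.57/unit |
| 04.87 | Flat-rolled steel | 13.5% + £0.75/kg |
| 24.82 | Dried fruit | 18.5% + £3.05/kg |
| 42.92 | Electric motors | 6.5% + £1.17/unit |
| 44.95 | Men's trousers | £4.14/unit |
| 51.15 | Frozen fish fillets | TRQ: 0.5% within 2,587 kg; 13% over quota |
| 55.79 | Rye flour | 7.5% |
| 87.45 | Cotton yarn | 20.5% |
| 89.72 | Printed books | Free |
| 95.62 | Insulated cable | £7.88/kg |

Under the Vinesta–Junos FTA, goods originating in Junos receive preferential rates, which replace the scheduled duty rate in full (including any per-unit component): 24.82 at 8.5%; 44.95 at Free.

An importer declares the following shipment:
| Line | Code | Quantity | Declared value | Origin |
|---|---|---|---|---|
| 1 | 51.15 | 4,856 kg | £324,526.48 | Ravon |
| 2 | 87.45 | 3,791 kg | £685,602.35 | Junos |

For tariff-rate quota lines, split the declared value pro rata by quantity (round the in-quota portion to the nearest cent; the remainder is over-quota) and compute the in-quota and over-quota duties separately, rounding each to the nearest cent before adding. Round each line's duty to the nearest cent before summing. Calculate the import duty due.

Line 1 (51.15, Ravon, 4,856 kg, £324,526.48):
Code 51.15 is under a tariff-rate quota (threshold 2,587 kg). In-quota: 2,587 kg at 0.5%; over-quota: 2,269 kg at 13%.
Pro-rata value split: in-quota = £324,526.48 × 2,587/4,856 = £172,889.21; over-quota = £324,526.48 − £172,889.21 = £151,637.27.
In-quota duty = £172,889.21 × 0.5% = £864.45. Over-quota duty = £151,637.27 × 13% = £19,712.85.
Line duty = £864.45 + £19,712.85 = £20,577.30.
Line 2 (87.45, Junos, 3,791 kg, £685,602.35):
Base rate for 87.45 is 20.5%.
Origin Junos is the FTA partner but 87.45 is not on the preference list; base rate stands.
Duty = £685,602.35 × 20.5% = £140,548.48.
Total = £20,577.30 + £140,548.48 = £161,125.78.

£161,125.78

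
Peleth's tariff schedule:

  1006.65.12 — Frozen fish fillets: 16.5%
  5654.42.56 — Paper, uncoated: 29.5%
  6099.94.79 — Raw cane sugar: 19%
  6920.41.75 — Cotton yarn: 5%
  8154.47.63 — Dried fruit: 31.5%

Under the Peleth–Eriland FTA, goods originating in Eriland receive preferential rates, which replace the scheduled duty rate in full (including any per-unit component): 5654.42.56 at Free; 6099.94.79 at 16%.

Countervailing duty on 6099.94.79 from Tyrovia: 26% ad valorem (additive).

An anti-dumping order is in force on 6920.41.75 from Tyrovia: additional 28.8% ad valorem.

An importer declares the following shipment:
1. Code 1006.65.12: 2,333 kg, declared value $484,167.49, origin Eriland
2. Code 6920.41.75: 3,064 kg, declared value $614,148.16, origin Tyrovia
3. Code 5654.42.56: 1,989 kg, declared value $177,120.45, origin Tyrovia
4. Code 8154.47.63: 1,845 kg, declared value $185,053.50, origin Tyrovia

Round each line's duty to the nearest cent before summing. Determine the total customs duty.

$398,012.10

Line 1 (1006.65.12, Eriland, 2,333 kg, $484,167.49):
Base rate for 1006.65.12 is 16.5%.
Origin Eriland is the FTA partner but 1006.65.12 is not on the preference list; base rate stands.
Duty = $484,167.49 × 16.5% = $79,887.64.
Line 2 (6920.41.75, Tyrovia, 3,064 kg, $614,148.16):
Base rate for 6920.41.75 is 5%.
Additional duty on 6920.41.75 from Tyrovia: +28.8%. Applied ad valorem rate: 5% + 28.8% = 33.8%.
Duty = $614,148.16 × 33.8% = $207,582.08.
Line 3 (5654.42.56, Tyrovia, 1,989 kg, $177,120.45):
Base rate for 5654.42.56 is 29.5%.
5654.42.56 has an FTA preferential rate, but origin Tyrovia is not Eriland; base rate stands.
Duty = $177,120.45 × 29.5% = $52,250.53.
Line 4 (8154.47.63, Tyrovia, 1,845 kg, $185,053.50):
Base rate for 8154.47.63 is 31.5%.
Duty = $185,053.50 × 31.5% = $58,291.85.
Total = $79,887.64 + $207,582.08 + $52,250.53 + $58,291.85 = $398,012.10.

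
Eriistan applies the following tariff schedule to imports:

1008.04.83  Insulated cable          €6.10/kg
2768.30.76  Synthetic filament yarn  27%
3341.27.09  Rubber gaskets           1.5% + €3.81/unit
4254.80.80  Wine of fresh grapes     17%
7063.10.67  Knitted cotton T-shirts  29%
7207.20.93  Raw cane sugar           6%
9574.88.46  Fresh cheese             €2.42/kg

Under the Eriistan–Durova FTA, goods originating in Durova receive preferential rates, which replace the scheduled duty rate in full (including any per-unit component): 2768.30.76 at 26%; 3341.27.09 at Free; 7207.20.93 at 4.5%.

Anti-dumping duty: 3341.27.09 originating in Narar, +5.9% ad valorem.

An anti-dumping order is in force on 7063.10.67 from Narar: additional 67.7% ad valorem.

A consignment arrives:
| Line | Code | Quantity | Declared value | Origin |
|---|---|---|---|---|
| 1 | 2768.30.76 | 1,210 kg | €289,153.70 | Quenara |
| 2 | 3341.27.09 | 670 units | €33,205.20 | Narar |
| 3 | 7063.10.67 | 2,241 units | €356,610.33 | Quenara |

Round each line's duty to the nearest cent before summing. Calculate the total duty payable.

Line 1 (2768.30.76, Quenara, 1,210 kg, €289,153.70):
Base rate for 2768.30.76 is 27%.
2768.30.76 has an FTA preferential rate, but origin Quenara is not Durova; base rate stands.
Duty = €289,153.70 × 27% = €78,071.50.
Line 2 (3341.27.09, Narar, 670 units, €33,205.20):
Base rate for 3341.27.09 is 1.5% + €3.81/unit.
3341.27.09 has an FTA preferential rate, but origin Narar is not Durova; base rate stands.
Additional duty on 3341.27.09 from Narar: +5.9%. Applied ad valorem rate: 1.5% + 5.9% = 7.4%.
Duty = €33,205.20 × 7.4% + 670 × €3.81 = €5,009.88.
Line 3 (7063.10.67, Quenara, 2,241 units, €356,610.33):
Base rate for 7063.10.67 is 29%.
The additional-duty order on 7063.10.67 targets Narar, not Quenara; it does not apply.
Duty = €356,610.33 × 29% = €103,417.00.
Total = €78,071.50 + €5,009.88 + €103,417.00 = €186,498.38.

€186,498.38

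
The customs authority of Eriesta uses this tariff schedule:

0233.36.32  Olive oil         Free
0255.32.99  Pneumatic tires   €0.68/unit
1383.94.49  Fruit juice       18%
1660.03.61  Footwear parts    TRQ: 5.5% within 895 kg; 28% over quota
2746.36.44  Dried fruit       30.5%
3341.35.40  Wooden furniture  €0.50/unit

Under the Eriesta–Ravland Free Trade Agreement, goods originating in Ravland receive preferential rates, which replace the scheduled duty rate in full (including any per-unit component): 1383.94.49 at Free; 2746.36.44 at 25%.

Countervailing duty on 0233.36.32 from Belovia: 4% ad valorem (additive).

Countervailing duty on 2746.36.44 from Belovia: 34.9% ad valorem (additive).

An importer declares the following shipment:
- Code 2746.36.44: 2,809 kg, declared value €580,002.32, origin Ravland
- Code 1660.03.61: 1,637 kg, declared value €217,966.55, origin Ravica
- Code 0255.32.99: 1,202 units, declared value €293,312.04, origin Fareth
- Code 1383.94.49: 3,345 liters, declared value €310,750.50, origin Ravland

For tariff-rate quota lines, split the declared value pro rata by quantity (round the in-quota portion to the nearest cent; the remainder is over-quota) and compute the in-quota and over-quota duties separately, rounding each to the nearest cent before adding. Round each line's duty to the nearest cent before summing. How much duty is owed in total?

€180,035.49

Line 1 (2746.36.44, Ravland, 2,809 kg, €580,002.32):
Base rate for 2746.36.44 is 30.5%.
Origin Ravland qualifies under the Eriesta–Ravland agreement and 2746.36.44 is covered: preferential rate 25% applies instead.
The additional-duty order on 2746.36.44 targets Belovia, not Ravland; it does not apply.
Duty = €580,002.32 × 25% = €145,000.58.
Line 2 (1660.03.61, Ravica, 1,637 kg, €217,966.55):
Code 1660.03.61 is under a tariff-rate quota (threshold 895 kg). In-quota: 895 kg at 5.5%; over-quota: 742 kg at 28%.
Pro-rata value split: in-quota = €217,966.55 × 895/1,637 = €119,169.25; over-quota = €217,966.55 − €119,169.25 = €98,797.30.
In-quota duty = €119,169.25 × 5.5% = €6,554.31. Over-quota duty = €98,797.30 × 28% = €27,663.24.
Line duty = €6,554.31 + €27,663.24 = €34,217.55.
Line 3 (0255.32.99, Fareth, 1,202 units, €293,312.04):
Base rate for 0255.32.99 is €0.68/unit.
Duty = 1,202 × €0.68 = €817.36.
Line 4 (1383.94.49, Ravland, 3,345 liters, €310,750.50):
Base rate for 1383.94.49 is 18%.
Origin Ravland qualifies under the Eriesta–Ravland agreement and 1383.94.49 is covered: preferential rate Free applies instead.
Duty = €310,750.50 × 0% = €0.00.
Total = €145,000.58 + €34,217.55 + €817.36 + €0.00 = €180,035.49.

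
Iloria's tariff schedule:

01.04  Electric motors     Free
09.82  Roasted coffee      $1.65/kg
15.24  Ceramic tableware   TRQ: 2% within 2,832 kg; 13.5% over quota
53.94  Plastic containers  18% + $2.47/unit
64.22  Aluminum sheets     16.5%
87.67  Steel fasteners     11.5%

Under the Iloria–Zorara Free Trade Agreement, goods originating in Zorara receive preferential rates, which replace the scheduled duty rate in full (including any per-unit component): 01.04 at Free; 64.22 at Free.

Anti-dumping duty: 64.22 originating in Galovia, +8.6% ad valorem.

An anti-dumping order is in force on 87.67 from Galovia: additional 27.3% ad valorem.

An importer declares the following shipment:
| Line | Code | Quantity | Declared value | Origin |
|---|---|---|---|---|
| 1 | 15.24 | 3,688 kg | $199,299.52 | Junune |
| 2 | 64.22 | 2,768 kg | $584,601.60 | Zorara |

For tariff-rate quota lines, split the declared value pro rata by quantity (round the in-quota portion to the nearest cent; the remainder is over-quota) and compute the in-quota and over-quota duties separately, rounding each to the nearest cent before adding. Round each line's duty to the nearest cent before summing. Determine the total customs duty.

Line 1 (15.24, Junune, 3,688 kg, $199,299.52):
Code 15.24 is under a tariff-rate quota (threshold 2,832 kg). In-quota: 2,832 kg at 2%; over-quota: 856 kg at 13.5%.
Pro-rata value split: in-quota = $199,299.52 × 2,832/3,688 = $153,041.28; over-quota = $199,299.52 − $153,041.28 = $46,258.24.
In-quota duty = $153,041.28 × 2% = $3,060.83. Over-quota duty = $46,258.24 × 13.5% = $6,244.86.
Line duty = $3,060.83 + $6,244.86 = $9,305.69.
Line 2 (64.22, Zorara, 2,768 kg, $584,601.60):
Base rate for 64.22 is 16.5%.
Origin Zorara qualifies under the Iloria–Zorara agreement and 64.22 is covered: preferential rate Free applies instead.
The additional-duty order on 64.22 targets Galovia, not Zorara; it does not apply.
Duty = $584,601.60 × 0% = $0.00.
Total = $9,305.69 + $0.00 = $9,305.69.

$9,305.69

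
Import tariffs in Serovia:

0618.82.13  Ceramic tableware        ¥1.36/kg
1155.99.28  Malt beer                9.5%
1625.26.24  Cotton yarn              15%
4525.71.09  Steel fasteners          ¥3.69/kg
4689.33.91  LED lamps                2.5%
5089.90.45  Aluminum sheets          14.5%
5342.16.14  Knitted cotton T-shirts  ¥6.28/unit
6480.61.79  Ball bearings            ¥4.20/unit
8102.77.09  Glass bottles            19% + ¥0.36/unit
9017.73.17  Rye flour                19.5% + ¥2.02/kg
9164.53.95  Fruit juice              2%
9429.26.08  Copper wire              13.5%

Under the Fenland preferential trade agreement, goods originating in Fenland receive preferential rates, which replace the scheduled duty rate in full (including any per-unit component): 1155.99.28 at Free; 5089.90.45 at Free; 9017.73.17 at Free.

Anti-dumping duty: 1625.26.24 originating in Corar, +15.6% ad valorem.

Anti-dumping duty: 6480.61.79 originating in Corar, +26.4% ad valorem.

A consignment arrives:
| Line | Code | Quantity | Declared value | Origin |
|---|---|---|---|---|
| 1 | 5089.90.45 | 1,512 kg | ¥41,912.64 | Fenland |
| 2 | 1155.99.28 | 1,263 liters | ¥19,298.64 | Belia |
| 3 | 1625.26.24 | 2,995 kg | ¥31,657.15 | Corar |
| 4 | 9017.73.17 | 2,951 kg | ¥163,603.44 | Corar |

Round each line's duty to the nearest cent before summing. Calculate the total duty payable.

Line 1 (5089.90.45, Fenland, 1,512 kg, ¥41,912.64):
Base rate for 5089.90.45 is 14.5%.
Origin Fenland qualifies under the Serovia–Fenland agreement and 5089.90.45 is covered: preferential rate Free applies instead.
Duty = ¥41,912.64 × 0% = ¥0.00.
Line 2 (1155.99.28, Belia, 1,263 liters, ¥19,298.64):
Base rate for 1155.99.28 is 9.5%.
1155.99.28 has an FTA preferential rate, but origin Belia is not Fenland; base rate stands.
Duty = ¥19,298.64 × 9.5% = ¥1,833.37.
Line 3 (1625.26.24, Corar, 2,995 kg, ¥31,657.15):
Base rate for 1625.26.24 is 15%.
Additional duty on 1625.26.24 from Corar: +15.6%. Applied ad valorem rate: 15% + 15.6% = 30.6%.
Duty = ¥31,657.15 × 30.6% = ¥9,687.09.
Line 4 (9017.73.17, Corar, 2,951 kg, ¥163,603.44):
Base rate for 9017.73.17 is 19.5% + ¥2.02/kg.
9017.73.17 has an FTA preferential rate, but origin Corar is not Fenland; base rate stands.
Duty = ¥163,603.44 × 19.5% + 2,951 × ¥2.02 = ¥37,863.69.
Total = ¥0.00 + ¥1,833.37 + ¥9,687.09 + ¥37,863.69 = ¥49,384.15.

¥49,384.15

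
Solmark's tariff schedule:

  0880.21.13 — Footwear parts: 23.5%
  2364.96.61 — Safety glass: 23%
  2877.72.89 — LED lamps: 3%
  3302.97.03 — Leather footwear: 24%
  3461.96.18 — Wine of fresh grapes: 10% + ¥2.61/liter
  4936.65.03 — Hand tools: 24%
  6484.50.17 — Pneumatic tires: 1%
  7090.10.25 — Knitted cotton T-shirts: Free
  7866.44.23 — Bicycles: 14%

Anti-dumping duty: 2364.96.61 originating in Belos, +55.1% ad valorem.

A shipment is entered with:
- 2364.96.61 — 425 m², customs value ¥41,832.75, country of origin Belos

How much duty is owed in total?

¥32,671.38

Line 1 (2364.96.61, Belos, 425 m², ¥41,832.75):
Base rate for 2364.96.61 is 23%.
Additional duty on 2364.96.61 from Belos: +55.1%. Applied ad valorem rate: 23% + 55.1% = 78.1%.
Duty = ¥41,832.75 × 78.1% = ¥32,671.38.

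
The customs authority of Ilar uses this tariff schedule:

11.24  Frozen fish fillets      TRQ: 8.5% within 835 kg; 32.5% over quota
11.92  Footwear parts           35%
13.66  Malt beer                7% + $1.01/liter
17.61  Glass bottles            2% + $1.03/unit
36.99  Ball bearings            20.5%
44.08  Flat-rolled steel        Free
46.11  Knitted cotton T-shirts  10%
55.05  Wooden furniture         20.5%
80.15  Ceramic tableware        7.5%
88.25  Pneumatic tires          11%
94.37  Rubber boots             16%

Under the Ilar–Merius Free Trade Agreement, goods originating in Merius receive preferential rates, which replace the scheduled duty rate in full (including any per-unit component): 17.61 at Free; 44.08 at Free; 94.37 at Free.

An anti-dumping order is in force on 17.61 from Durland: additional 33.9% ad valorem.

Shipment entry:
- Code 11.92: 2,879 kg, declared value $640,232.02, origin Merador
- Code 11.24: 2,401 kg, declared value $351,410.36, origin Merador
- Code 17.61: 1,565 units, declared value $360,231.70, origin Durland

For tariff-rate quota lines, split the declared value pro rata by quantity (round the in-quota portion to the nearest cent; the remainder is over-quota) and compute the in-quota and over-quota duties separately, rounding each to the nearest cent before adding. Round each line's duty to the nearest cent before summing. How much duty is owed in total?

$439,894.16

Line 1 (11.92, Merador, 2,879 kg, $640,232.02):
Base rate for 11.92 is 35%.
Duty = $640,232.02 × 35% = $224,081.21.
Line 2 (11.24, Merador, 2,401 kg, $351,410.36):
Code 11.24 is under a tariff-rate quota (threshold 835 kg). In-quota: 835 kg at 8.5%; over-quota: 1,566 kg at 32.5%.
Pro-rata value split: in-quota = $351,410.36 × 835/2,401 = $122,210.60; over-quota = $351,410.36 − $122,210.60 = $229,199.76.
In-quota duty = $122,210.60 × 8.5% = $10,387.90. Over-quota duty = $229,199.76 × 32.5% = $74,489.92.
Line duty = $10,387.90 + $74,489.92 = $84,877.82.
Line 3 (17.61, Durland, 1,565 units, $360,231.70):
Base rate for 17.61 is 2% + $1.03/unit.
17.61 has an FTA preferential rate, but origin Durland is not Merius; base rate stands.
Additional duty on 17.61 from Durland: +33.9%. Applied ad valorem rate: 2% + 33.9% = 35.9%.
Duty = $360,231.70 × 35.9% + 1,565 × $1.03 = $130,935.13.
Total = $224,081.21 + $84,877.82 + $130,935.13 = $439,894.16.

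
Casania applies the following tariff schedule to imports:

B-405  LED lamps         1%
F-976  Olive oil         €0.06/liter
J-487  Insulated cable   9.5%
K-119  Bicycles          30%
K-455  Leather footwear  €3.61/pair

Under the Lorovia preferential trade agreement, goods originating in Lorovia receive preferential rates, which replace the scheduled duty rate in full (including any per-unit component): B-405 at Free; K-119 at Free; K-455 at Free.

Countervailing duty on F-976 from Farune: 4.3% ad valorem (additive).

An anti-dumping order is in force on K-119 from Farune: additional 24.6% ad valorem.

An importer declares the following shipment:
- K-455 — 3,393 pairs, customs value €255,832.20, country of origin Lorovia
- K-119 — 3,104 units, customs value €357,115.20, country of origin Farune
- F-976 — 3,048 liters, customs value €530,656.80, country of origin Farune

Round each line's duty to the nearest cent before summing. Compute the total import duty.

€217,986.02

Line 1 (K-455, Lorovia, 3,393 pairs, €255,832.20):
Base rate for K-455 is €3.61/pair.
Origin Lorovia qualifies under the Casania–Lorovia agreement and K-455 is covered: preferential rate Free applies instead.
Duty = €255,832.20 × 0% = €0.00.
Line 2 (K-119, Farune, 3,104 units, €357,115.20):
Base rate for K-119 is 30%.
K-119 has an FTA preferential rate, but origin Farune is not Lorovia; base rate stands.
Additional duty on K-119 from Farune: +24.6%. Applied ad valorem rate: 30% + 24.6% = 54.6%.
Duty = €357,115.20 × 54.6% = €194,984.90.
Line 3 (F-976, Farune, 3,048 liters, €530,656.80):
Base rate for F-976 is €0.06/liter.
Additional duty on F-976 from Farune: +4.3% ad valorem. Applied ad valorem rate = 4.3%.
Duty = €530,656.80 × 4.3% + 3,048 × €0.06 = €23,001.12.
Total = €0.00 + €194,984.90 + €23,001.12 = €217,986.02.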